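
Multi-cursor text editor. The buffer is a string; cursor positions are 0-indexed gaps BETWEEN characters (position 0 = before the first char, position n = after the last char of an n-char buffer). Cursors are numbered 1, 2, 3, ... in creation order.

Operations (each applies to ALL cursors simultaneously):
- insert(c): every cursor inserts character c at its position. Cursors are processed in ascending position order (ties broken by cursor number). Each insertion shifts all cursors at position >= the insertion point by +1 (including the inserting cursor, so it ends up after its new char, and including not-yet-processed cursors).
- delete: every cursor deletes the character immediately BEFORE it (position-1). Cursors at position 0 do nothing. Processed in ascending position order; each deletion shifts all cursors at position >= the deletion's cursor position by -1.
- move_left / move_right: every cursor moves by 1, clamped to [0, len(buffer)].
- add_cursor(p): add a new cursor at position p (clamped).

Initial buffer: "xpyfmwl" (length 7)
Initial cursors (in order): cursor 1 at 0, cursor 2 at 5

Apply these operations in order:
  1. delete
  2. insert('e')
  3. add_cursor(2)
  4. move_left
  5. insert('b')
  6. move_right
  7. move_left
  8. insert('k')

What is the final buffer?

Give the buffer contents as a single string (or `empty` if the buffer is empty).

Answer: bkebkxpyfbkewl

Derivation:
After op 1 (delete): buffer="xpyfwl" (len 6), cursors c1@0 c2@4, authorship ......
After op 2 (insert('e')): buffer="expyfewl" (len 8), cursors c1@1 c2@6, authorship 1....2..
After op 3 (add_cursor(2)): buffer="expyfewl" (len 8), cursors c1@1 c3@2 c2@6, authorship 1....2..
After op 4 (move_left): buffer="expyfewl" (len 8), cursors c1@0 c3@1 c2@5, authorship 1....2..
After op 5 (insert('b')): buffer="bebxpyfbewl" (len 11), cursors c1@1 c3@3 c2@8, authorship 113....22..
After op 6 (move_right): buffer="bebxpyfbewl" (len 11), cursors c1@2 c3@4 c2@9, authorship 113....22..
After op 7 (move_left): buffer="bebxpyfbewl" (len 11), cursors c1@1 c3@3 c2@8, authorship 113....22..
After op 8 (insert('k')): buffer="bkebkxpyfbkewl" (len 14), cursors c1@2 c3@5 c2@11, authorship 11133....222..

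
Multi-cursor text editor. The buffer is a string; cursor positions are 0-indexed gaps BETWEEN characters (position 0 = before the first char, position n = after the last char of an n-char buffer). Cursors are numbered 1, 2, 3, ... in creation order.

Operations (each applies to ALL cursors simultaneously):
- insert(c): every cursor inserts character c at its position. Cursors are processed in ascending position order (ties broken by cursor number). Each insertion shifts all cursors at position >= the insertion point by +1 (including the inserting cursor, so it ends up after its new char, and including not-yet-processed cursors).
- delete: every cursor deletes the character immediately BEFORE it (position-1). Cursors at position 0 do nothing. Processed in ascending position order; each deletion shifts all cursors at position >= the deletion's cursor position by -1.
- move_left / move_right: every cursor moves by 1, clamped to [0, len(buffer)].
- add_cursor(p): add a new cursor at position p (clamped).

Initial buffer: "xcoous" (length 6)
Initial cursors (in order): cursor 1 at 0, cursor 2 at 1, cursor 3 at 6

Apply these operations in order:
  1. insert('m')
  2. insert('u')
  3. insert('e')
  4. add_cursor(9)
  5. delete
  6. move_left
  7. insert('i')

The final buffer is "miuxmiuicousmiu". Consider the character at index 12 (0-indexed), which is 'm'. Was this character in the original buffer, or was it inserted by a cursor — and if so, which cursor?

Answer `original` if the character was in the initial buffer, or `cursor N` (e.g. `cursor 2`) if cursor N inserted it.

After op 1 (insert('m')): buffer="mxmcoousm" (len 9), cursors c1@1 c2@3 c3@9, authorship 1.2.....3
After op 2 (insert('u')): buffer="muxmucoousmu" (len 12), cursors c1@2 c2@5 c3@12, authorship 11.22.....33
After op 3 (insert('e')): buffer="muexmuecoousmue" (len 15), cursors c1@3 c2@7 c3@15, authorship 111.222.....333
After op 4 (add_cursor(9)): buffer="muexmuecoousmue" (len 15), cursors c1@3 c2@7 c4@9 c3@15, authorship 111.222.....333
After op 5 (delete): buffer="muxmucousmu" (len 11), cursors c1@2 c2@5 c4@6 c3@11, authorship 11.22....33
After op 6 (move_left): buffer="muxmucousmu" (len 11), cursors c1@1 c2@4 c4@5 c3@10, authorship 11.22....33
After op 7 (insert('i')): buffer="miuxmiuicousmiu" (len 15), cursors c1@2 c2@6 c4@8 c3@14, authorship 111.2224....333
Authorship (.=original, N=cursor N): 1 1 1 . 2 2 2 4 . . . . 3 3 3
Index 12: author = 3

Answer: cursor 3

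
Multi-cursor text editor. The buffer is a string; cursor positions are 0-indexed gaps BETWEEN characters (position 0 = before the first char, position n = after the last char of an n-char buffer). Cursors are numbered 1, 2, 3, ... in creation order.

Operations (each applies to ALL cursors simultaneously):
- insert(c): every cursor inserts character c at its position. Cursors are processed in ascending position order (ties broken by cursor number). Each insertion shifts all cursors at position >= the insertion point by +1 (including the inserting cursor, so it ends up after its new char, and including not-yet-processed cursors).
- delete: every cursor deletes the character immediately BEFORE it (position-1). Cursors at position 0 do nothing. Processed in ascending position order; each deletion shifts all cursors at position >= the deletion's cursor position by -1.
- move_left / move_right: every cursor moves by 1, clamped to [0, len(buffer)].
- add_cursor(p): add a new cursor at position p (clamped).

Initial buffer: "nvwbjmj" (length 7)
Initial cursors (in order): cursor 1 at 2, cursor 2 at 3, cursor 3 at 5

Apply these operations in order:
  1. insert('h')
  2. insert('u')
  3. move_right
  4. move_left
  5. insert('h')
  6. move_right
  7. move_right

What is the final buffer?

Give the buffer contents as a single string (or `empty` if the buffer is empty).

Answer: nvhuhwhuhbjhuhmj

Derivation:
After op 1 (insert('h')): buffer="nvhwhbjhmj" (len 10), cursors c1@3 c2@5 c3@8, authorship ..1.2..3..
After op 2 (insert('u')): buffer="nvhuwhubjhumj" (len 13), cursors c1@4 c2@7 c3@11, authorship ..11.22..33..
After op 3 (move_right): buffer="nvhuwhubjhumj" (len 13), cursors c1@5 c2@8 c3@12, authorship ..11.22..33..
After op 4 (move_left): buffer="nvhuwhubjhumj" (len 13), cursors c1@4 c2@7 c3@11, authorship ..11.22..33..
After op 5 (insert('h')): buffer="nvhuhwhuhbjhuhmj" (len 16), cursors c1@5 c2@9 c3@14, authorship ..111.222..333..
After op 6 (move_right): buffer="nvhuhwhuhbjhuhmj" (len 16), cursors c1@6 c2@10 c3@15, authorship ..111.222..333..
After op 7 (move_right): buffer="nvhuhwhuhbjhuhmj" (len 16), cursors c1@7 c2@11 c3@16, authorship ..111.222..333..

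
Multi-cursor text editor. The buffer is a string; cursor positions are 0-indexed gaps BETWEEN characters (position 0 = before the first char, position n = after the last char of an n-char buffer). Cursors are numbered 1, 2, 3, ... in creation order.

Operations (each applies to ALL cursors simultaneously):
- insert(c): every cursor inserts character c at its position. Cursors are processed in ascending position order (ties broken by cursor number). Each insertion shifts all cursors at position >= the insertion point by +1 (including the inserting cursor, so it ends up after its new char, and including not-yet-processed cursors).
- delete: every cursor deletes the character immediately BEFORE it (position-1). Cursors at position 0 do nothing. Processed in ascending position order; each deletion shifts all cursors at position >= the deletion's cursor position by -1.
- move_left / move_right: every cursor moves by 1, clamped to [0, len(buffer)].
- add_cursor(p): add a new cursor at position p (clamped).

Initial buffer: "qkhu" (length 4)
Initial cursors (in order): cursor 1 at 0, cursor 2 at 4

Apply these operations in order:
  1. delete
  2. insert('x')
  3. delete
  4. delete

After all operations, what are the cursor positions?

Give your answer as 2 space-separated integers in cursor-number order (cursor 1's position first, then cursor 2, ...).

Answer: 0 2

Derivation:
After op 1 (delete): buffer="qkh" (len 3), cursors c1@0 c2@3, authorship ...
After op 2 (insert('x')): buffer="xqkhx" (len 5), cursors c1@1 c2@5, authorship 1...2
After op 3 (delete): buffer="qkh" (len 3), cursors c1@0 c2@3, authorship ...
After op 4 (delete): buffer="qk" (len 2), cursors c1@0 c2@2, authorship ..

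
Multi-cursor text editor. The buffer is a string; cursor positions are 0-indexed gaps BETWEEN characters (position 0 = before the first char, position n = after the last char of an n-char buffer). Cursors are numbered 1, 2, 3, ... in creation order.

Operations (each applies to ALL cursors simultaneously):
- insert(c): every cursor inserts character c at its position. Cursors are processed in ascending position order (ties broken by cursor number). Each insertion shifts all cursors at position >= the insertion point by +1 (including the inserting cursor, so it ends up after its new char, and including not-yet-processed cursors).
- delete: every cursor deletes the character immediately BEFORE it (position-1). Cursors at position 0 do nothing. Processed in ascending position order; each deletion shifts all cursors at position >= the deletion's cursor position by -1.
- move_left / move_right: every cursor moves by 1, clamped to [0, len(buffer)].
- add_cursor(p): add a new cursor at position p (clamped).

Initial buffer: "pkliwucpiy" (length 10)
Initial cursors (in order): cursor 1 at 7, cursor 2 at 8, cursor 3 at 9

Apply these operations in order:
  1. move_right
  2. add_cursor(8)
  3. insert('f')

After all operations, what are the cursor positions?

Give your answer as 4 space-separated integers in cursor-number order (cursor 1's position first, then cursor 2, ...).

Answer: 10 12 14 10

Derivation:
After op 1 (move_right): buffer="pkliwucpiy" (len 10), cursors c1@8 c2@9 c3@10, authorship ..........
After op 2 (add_cursor(8)): buffer="pkliwucpiy" (len 10), cursors c1@8 c4@8 c2@9 c3@10, authorship ..........
After op 3 (insert('f')): buffer="pkliwucpffifyf" (len 14), cursors c1@10 c4@10 c2@12 c3@14, authorship ........14.2.3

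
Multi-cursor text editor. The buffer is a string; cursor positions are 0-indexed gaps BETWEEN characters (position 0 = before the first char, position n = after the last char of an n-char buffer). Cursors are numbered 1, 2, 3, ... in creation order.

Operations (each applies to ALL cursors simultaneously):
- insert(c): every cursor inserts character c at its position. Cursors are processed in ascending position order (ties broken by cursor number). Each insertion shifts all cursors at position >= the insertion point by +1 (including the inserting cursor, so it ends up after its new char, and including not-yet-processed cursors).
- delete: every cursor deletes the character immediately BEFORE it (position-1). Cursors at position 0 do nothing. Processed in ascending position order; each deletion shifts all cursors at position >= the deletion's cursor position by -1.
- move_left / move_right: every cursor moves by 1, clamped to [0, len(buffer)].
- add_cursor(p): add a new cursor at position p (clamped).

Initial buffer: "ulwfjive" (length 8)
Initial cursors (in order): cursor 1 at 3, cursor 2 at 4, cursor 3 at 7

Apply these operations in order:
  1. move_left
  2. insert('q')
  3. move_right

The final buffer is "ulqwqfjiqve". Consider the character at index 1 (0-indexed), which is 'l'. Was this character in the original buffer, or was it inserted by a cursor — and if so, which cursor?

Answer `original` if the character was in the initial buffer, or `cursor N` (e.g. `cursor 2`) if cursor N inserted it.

After op 1 (move_left): buffer="ulwfjive" (len 8), cursors c1@2 c2@3 c3@6, authorship ........
After op 2 (insert('q')): buffer="ulqwqfjiqve" (len 11), cursors c1@3 c2@5 c3@9, authorship ..1.2...3..
After op 3 (move_right): buffer="ulqwqfjiqve" (len 11), cursors c1@4 c2@6 c3@10, authorship ..1.2...3..
Authorship (.=original, N=cursor N): . . 1 . 2 . . . 3 . .
Index 1: author = original

Answer: original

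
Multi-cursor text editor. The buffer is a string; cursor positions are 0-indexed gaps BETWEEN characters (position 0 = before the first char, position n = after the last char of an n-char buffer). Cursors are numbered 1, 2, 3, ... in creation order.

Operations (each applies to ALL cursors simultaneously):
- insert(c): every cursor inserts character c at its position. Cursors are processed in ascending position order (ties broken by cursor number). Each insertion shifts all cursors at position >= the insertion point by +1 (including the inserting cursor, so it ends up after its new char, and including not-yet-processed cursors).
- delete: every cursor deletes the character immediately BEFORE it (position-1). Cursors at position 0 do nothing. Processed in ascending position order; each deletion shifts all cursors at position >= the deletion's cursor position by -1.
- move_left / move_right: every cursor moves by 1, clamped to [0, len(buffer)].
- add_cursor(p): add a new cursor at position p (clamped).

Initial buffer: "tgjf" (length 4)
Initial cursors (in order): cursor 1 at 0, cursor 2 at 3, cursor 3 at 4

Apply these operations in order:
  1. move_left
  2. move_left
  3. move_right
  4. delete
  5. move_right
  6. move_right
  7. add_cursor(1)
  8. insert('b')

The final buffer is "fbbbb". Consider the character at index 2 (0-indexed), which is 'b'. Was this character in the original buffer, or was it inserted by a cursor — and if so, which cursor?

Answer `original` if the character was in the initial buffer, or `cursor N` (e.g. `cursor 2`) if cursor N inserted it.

After op 1 (move_left): buffer="tgjf" (len 4), cursors c1@0 c2@2 c3@3, authorship ....
After op 2 (move_left): buffer="tgjf" (len 4), cursors c1@0 c2@1 c3@2, authorship ....
After op 3 (move_right): buffer="tgjf" (len 4), cursors c1@1 c2@2 c3@3, authorship ....
After op 4 (delete): buffer="f" (len 1), cursors c1@0 c2@0 c3@0, authorship .
After op 5 (move_right): buffer="f" (len 1), cursors c1@1 c2@1 c3@1, authorship .
After op 6 (move_right): buffer="f" (len 1), cursors c1@1 c2@1 c3@1, authorship .
After op 7 (add_cursor(1)): buffer="f" (len 1), cursors c1@1 c2@1 c3@1 c4@1, authorship .
After op 8 (insert('b')): buffer="fbbbb" (len 5), cursors c1@5 c2@5 c3@5 c4@5, authorship .1234
Authorship (.=original, N=cursor N): . 1 2 3 4
Index 2: author = 2

Answer: cursor 2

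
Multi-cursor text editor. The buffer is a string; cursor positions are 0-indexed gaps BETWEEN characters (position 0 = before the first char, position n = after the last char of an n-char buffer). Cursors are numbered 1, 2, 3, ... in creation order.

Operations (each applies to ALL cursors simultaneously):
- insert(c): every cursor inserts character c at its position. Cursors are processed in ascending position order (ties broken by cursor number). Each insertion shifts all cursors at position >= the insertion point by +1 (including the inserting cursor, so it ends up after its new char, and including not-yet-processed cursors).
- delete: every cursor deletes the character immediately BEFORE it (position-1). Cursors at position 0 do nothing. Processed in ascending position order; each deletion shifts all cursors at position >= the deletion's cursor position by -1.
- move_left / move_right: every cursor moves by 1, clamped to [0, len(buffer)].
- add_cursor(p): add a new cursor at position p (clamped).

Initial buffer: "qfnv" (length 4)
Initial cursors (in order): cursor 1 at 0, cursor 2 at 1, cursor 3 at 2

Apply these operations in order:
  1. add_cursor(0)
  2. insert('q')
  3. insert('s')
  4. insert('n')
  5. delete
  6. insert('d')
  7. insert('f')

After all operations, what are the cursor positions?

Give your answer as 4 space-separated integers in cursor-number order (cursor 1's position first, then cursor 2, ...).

After op 1 (add_cursor(0)): buffer="qfnv" (len 4), cursors c1@0 c4@0 c2@1 c3@2, authorship ....
After op 2 (insert('q')): buffer="qqqqfqnv" (len 8), cursors c1@2 c4@2 c2@4 c3@6, authorship 14.2.3..
After op 3 (insert('s')): buffer="qqssqqsfqsnv" (len 12), cursors c1@4 c4@4 c2@7 c3@10, authorship 1414.22.33..
After op 4 (insert('n')): buffer="qqssnnqqsnfqsnnv" (len 16), cursors c1@6 c4@6 c2@10 c3@14, authorship 141414.222.333..
After op 5 (delete): buffer="qqssqqsfqsnv" (len 12), cursors c1@4 c4@4 c2@7 c3@10, authorship 1414.22.33..
After op 6 (insert('d')): buffer="qqssddqqsdfqsdnv" (len 16), cursors c1@6 c4@6 c2@10 c3@14, authorship 141414.222.333..
After op 7 (insert('f')): buffer="qqssddffqqsdffqsdfnv" (len 20), cursors c1@8 c4@8 c2@13 c3@18, authorship 14141414.2222.3333..

Answer: 8 13 18 8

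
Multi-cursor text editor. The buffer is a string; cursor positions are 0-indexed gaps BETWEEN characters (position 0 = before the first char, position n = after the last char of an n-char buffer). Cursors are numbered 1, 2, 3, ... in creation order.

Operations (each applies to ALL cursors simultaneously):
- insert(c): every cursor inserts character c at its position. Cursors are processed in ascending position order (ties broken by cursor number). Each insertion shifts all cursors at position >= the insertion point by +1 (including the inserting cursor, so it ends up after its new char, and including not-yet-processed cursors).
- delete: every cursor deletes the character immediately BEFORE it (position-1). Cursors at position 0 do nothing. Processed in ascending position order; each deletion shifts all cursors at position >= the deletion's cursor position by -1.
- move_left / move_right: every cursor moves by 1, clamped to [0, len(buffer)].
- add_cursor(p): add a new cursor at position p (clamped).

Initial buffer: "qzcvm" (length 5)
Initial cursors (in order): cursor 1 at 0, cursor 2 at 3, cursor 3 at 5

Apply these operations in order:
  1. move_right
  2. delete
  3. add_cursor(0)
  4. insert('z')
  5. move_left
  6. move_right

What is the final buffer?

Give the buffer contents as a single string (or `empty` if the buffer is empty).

Answer: zzzczz

Derivation:
After op 1 (move_right): buffer="qzcvm" (len 5), cursors c1@1 c2@4 c3@5, authorship .....
After op 2 (delete): buffer="zc" (len 2), cursors c1@0 c2@2 c3@2, authorship ..
After op 3 (add_cursor(0)): buffer="zc" (len 2), cursors c1@0 c4@0 c2@2 c3@2, authorship ..
After op 4 (insert('z')): buffer="zzzczz" (len 6), cursors c1@2 c4@2 c2@6 c3@6, authorship 14..23
After op 5 (move_left): buffer="zzzczz" (len 6), cursors c1@1 c4@1 c2@5 c3@5, authorship 14..23
After op 6 (move_right): buffer="zzzczz" (len 6), cursors c1@2 c4@2 c2@6 c3@6, authorship 14..23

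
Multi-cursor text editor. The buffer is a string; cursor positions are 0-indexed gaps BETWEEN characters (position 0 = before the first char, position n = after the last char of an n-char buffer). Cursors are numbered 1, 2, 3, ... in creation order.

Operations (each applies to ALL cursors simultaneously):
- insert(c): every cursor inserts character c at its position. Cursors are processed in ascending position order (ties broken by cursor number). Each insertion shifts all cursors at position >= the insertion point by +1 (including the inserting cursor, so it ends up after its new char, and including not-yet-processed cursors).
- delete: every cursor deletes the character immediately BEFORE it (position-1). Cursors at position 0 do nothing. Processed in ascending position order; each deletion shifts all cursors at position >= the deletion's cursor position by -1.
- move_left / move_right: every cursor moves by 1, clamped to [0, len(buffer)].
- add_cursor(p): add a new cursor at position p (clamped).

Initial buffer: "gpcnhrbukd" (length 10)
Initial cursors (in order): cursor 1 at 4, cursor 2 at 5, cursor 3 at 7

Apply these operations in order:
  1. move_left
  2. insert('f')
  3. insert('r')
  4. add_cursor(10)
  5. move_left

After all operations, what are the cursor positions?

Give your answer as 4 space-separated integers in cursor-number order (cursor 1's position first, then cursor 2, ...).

Answer: 4 7 11 9

Derivation:
After op 1 (move_left): buffer="gpcnhrbukd" (len 10), cursors c1@3 c2@4 c3@6, authorship ..........
After op 2 (insert('f')): buffer="gpcfnfhrfbukd" (len 13), cursors c1@4 c2@6 c3@9, authorship ...1.2..3....
After op 3 (insert('r')): buffer="gpcfrnfrhrfrbukd" (len 16), cursors c1@5 c2@8 c3@12, authorship ...11.22..33....
After op 4 (add_cursor(10)): buffer="gpcfrnfrhrfrbukd" (len 16), cursors c1@5 c2@8 c4@10 c3@12, authorship ...11.22..33....
After op 5 (move_left): buffer="gpcfrnfrhrfrbukd" (len 16), cursors c1@4 c2@7 c4@9 c3@11, authorship ...11.22..33....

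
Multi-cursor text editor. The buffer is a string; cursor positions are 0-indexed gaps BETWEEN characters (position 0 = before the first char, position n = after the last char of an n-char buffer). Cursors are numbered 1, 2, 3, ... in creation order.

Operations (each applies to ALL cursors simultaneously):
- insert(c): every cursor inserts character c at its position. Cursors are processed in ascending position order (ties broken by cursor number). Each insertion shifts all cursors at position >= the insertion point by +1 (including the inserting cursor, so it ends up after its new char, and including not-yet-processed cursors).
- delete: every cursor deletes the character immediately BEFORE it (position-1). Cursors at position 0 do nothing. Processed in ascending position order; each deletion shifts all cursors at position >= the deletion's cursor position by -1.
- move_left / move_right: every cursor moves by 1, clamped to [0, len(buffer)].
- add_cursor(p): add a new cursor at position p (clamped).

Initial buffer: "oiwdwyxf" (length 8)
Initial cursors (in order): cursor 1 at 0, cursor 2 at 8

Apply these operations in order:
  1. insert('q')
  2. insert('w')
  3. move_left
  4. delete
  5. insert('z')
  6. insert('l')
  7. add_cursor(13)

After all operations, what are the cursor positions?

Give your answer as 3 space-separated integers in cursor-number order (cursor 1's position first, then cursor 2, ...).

Answer: 2 13 13

Derivation:
After op 1 (insert('q')): buffer="qoiwdwyxfq" (len 10), cursors c1@1 c2@10, authorship 1........2
After op 2 (insert('w')): buffer="qwoiwdwyxfqw" (len 12), cursors c1@2 c2@12, authorship 11........22
After op 3 (move_left): buffer="qwoiwdwyxfqw" (len 12), cursors c1@1 c2@11, authorship 11........22
After op 4 (delete): buffer="woiwdwyxfw" (len 10), cursors c1@0 c2@9, authorship 1........2
After op 5 (insert('z')): buffer="zwoiwdwyxfzw" (len 12), cursors c1@1 c2@11, authorship 11........22
After op 6 (insert('l')): buffer="zlwoiwdwyxfzlw" (len 14), cursors c1@2 c2@13, authorship 111........222
After op 7 (add_cursor(13)): buffer="zlwoiwdwyxfzlw" (len 14), cursors c1@2 c2@13 c3@13, authorship 111........222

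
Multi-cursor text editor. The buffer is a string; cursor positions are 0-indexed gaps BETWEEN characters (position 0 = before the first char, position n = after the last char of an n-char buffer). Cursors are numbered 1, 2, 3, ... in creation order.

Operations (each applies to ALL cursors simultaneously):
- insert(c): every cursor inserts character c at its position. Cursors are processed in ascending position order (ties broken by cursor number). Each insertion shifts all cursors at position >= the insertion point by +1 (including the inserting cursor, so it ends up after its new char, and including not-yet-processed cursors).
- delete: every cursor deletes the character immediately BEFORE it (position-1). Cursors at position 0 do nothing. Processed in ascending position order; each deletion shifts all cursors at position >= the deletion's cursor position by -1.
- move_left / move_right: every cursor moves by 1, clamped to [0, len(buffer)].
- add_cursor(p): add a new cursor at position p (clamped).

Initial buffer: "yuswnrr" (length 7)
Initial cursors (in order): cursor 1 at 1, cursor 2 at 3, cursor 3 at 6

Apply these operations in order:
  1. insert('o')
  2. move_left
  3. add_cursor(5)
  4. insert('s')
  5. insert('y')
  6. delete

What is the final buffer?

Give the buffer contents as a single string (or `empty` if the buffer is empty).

After op 1 (insert('o')): buffer="yousownror" (len 10), cursors c1@2 c2@5 c3@9, authorship .1..2...3.
After op 2 (move_left): buffer="yousownror" (len 10), cursors c1@1 c2@4 c3@8, authorship .1..2...3.
After op 3 (add_cursor(5)): buffer="yousownror" (len 10), cursors c1@1 c2@4 c4@5 c3@8, authorship .1..2...3.
After op 4 (insert('s')): buffer="ysoussoswnrsor" (len 14), cursors c1@2 c2@6 c4@8 c3@12, authorship .11..224...33.
After op 5 (insert('y')): buffer="ysyoussyosywnrsyor" (len 18), cursors c1@3 c2@8 c4@11 c3@16, authorship .111..22244...333.
After op 6 (delete): buffer="ysoussoswnrsor" (len 14), cursors c1@2 c2@6 c4@8 c3@12, authorship .11..224...33.

Answer: ysoussoswnrsor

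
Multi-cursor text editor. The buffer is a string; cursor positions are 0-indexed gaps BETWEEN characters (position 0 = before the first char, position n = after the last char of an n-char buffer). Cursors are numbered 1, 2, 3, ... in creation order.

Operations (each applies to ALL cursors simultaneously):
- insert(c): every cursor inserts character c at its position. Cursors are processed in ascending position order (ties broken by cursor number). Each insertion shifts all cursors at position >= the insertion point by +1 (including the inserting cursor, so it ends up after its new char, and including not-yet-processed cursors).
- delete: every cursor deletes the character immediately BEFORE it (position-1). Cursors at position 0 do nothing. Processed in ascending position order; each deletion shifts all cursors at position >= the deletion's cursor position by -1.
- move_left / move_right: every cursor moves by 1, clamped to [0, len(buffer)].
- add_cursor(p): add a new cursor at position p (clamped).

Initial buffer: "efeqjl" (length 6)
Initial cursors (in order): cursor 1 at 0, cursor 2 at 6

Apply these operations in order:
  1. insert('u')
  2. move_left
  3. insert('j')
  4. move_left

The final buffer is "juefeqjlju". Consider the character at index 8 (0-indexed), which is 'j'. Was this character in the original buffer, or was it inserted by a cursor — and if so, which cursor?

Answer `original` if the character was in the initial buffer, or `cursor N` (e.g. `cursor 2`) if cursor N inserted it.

After op 1 (insert('u')): buffer="uefeqjlu" (len 8), cursors c1@1 c2@8, authorship 1......2
After op 2 (move_left): buffer="uefeqjlu" (len 8), cursors c1@0 c2@7, authorship 1......2
After op 3 (insert('j')): buffer="juefeqjlju" (len 10), cursors c1@1 c2@9, authorship 11......22
After op 4 (move_left): buffer="juefeqjlju" (len 10), cursors c1@0 c2@8, authorship 11......22
Authorship (.=original, N=cursor N): 1 1 . . . . . . 2 2
Index 8: author = 2

Answer: cursor 2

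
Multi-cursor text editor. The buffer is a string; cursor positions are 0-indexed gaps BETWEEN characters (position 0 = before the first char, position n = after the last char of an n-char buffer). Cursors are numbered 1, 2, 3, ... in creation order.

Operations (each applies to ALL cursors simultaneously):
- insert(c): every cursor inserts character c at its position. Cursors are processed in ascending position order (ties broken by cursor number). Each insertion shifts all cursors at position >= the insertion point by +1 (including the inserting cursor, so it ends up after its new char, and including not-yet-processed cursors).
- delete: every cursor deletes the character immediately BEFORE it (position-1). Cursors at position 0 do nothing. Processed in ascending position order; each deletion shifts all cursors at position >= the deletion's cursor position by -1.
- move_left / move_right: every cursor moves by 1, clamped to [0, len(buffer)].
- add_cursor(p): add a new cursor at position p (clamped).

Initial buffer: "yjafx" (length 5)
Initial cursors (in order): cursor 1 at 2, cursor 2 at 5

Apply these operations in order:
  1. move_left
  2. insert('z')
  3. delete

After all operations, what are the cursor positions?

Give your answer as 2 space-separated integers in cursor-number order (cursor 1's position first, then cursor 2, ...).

After op 1 (move_left): buffer="yjafx" (len 5), cursors c1@1 c2@4, authorship .....
After op 2 (insert('z')): buffer="yzjafzx" (len 7), cursors c1@2 c2@6, authorship .1...2.
After op 3 (delete): buffer="yjafx" (len 5), cursors c1@1 c2@4, authorship .....

Answer: 1 4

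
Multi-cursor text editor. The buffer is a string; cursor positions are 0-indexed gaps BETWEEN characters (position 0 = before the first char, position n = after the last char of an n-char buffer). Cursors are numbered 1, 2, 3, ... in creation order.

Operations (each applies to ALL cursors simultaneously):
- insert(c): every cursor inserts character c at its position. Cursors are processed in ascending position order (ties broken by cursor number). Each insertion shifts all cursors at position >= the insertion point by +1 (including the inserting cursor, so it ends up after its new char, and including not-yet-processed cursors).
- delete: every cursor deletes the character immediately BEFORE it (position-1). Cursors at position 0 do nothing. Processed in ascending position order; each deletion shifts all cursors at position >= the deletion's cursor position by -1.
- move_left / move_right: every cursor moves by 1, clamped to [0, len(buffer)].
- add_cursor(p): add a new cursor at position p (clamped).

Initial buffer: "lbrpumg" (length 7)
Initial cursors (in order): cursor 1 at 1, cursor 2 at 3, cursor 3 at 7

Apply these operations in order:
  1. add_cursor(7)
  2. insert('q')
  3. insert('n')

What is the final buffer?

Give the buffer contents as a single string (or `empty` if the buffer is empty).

After op 1 (add_cursor(7)): buffer="lbrpumg" (len 7), cursors c1@1 c2@3 c3@7 c4@7, authorship .......
After op 2 (insert('q')): buffer="lqbrqpumgqq" (len 11), cursors c1@2 c2@5 c3@11 c4@11, authorship .1..2....34
After op 3 (insert('n')): buffer="lqnbrqnpumgqqnn" (len 15), cursors c1@3 c2@7 c3@15 c4@15, authorship .11..22....3434

Answer: lqnbrqnpumgqqnn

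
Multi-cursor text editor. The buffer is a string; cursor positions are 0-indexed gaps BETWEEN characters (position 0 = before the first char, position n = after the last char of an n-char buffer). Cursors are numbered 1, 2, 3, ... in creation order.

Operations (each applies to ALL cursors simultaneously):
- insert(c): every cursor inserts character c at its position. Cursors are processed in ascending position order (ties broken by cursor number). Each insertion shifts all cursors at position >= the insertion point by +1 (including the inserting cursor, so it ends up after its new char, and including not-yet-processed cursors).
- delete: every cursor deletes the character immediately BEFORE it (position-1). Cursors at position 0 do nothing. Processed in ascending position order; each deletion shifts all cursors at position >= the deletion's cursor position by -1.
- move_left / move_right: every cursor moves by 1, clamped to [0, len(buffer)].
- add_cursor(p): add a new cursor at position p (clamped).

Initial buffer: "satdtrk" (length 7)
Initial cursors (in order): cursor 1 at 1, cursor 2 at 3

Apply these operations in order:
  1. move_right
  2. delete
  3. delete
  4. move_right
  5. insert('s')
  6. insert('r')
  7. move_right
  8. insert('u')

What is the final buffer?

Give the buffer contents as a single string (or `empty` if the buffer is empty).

Answer: tssrrruuk

Derivation:
After op 1 (move_right): buffer="satdtrk" (len 7), cursors c1@2 c2@4, authorship .......
After op 2 (delete): buffer="sttrk" (len 5), cursors c1@1 c2@2, authorship .....
After op 3 (delete): buffer="trk" (len 3), cursors c1@0 c2@0, authorship ...
After op 4 (move_right): buffer="trk" (len 3), cursors c1@1 c2@1, authorship ...
After op 5 (insert('s')): buffer="tssrk" (len 5), cursors c1@3 c2@3, authorship .12..
After op 6 (insert('r')): buffer="tssrrrk" (len 7), cursors c1@5 c2@5, authorship .1212..
After op 7 (move_right): buffer="tssrrrk" (len 7), cursors c1@6 c2@6, authorship .1212..
After op 8 (insert('u')): buffer="tssrrruuk" (len 9), cursors c1@8 c2@8, authorship .1212.12.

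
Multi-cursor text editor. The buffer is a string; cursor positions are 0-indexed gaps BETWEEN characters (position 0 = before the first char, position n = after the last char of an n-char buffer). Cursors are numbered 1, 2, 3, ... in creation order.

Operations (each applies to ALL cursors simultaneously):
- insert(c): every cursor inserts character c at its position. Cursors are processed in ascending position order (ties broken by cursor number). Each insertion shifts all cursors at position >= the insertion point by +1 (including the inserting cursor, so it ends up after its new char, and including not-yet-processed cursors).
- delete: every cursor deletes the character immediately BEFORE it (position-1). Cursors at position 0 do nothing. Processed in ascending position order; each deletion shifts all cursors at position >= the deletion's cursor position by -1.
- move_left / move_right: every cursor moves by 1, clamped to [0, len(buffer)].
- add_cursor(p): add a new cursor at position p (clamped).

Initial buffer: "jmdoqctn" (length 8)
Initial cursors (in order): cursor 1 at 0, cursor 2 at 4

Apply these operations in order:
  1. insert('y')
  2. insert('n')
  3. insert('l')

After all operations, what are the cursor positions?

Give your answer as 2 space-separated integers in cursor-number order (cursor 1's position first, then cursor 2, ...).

After op 1 (insert('y')): buffer="yjmdoyqctn" (len 10), cursors c1@1 c2@6, authorship 1....2....
After op 2 (insert('n')): buffer="ynjmdoynqctn" (len 12), cursors c1@2 c2@8, authorship 11....22....
After op 3 (insert('l')): buffer="ynljmdoynlqctn" (len 14), cursors c1@3 c2@10, authorship 111....222....

Answer: 3 10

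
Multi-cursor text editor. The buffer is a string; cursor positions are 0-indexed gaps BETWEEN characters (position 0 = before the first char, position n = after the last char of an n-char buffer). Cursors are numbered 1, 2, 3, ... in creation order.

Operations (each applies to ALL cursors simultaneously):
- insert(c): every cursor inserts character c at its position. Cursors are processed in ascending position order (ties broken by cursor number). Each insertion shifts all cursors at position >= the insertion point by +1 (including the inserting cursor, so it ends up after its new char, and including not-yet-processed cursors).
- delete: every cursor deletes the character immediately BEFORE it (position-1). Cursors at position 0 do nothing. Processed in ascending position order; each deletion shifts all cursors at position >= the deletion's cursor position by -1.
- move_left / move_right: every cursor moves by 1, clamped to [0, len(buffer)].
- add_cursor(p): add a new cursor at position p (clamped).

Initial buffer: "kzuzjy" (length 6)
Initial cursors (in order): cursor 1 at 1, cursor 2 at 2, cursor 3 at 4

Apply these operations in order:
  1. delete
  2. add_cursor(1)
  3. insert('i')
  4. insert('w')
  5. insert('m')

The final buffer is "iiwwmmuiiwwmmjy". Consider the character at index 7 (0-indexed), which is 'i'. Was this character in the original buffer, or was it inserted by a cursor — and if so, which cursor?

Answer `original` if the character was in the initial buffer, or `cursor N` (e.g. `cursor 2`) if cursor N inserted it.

After op 1 (delete): buffer="ujy" (len 3), cursors c1@0 c2@0 c3@1, authorship ...
After op 2 (add_cursor(1)): buffer="ujy" (len 3), cursors c1@0 c2@0 c3@1 c4@1, authorship ...
After op 3 (insert('i')): buffer="iiuiijy" (len 7), cursors c1@2 c2@2 c3@5 c4@5, authorship 12.34..
After op 4 (insert('w')): buffer="iiwwuiiwwjy" (len 11), cursors c1@4 c2@4 c3@9 c4@9, authorship 1212.3434..
After op 5 (insert('m')): buffer="iiwwmmuiiwwmmjy" (len 15), cursors c1@6 c2@6 c3@13 c4@13, authorship 121212.343434..
Authorship (.=original, N=cursor N): 1 2 1 2 1 2 . 3 4 3 4 3 4 . .
Index 7: author = 3

Answer: cursor 3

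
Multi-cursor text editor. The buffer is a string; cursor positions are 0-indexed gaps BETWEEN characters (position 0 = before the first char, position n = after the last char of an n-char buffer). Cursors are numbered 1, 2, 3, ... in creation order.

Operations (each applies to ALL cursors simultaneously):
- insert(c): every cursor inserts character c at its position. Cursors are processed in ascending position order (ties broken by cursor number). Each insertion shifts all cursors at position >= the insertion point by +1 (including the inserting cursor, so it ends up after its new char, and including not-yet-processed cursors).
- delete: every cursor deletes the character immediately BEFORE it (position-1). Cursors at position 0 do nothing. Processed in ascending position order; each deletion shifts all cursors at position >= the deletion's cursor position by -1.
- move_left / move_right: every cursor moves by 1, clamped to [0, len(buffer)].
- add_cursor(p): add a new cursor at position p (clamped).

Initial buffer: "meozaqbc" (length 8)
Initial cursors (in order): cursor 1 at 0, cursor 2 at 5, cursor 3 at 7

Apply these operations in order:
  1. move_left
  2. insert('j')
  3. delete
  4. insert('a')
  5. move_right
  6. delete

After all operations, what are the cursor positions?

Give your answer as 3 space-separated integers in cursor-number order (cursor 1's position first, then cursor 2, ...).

Answer: 1 5 7

Derivation:
After op 1 (move_left): buffer="meozaqbc" (len 8), cursors c1@0 c2@4 c3@6, authorship ........
After op 2 (insert('j')): buffer="jmeozjaqjbc" (len 11), cursors c1@1 c2@6 c3@9, authorship 1....2..3..
After op 3 (delete): buffer="meozaqbc" (len 8), cursors c1@0 c2@4 c3@6, authorship ........
After op 4 (insert('a')): buffer="ameozaaqabc" (len 11), cursors c1@1 c2@6 c3@9, authorship 1....2..3..
After op 5 (move_right): buffer="ameozaaqabc" (len 11), cursors c1@2 c2@7 c3@10, authorship 1....2..3..
After op 6 (delete): buffer="aeozaqac" (len 8), cursors c1@1 c2@5 c3@7, authorship 1...2.3.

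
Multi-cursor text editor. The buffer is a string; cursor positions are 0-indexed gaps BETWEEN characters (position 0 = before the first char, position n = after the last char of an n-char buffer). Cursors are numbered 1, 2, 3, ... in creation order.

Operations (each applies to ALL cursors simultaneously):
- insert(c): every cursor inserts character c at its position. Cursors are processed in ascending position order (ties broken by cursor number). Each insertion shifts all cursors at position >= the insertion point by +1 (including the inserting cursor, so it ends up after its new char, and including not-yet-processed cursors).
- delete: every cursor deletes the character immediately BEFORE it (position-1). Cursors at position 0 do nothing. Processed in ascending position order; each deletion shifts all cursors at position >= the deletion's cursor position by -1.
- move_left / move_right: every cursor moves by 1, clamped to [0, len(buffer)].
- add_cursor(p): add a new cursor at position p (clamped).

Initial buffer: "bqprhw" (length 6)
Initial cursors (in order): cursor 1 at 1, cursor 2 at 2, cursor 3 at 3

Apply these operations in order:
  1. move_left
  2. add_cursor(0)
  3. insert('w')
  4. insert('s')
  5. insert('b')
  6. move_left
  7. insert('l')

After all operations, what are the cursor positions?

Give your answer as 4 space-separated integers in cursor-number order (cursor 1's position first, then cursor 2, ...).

Answer: 7 12 17 7

Derivation:
After op 1 (move_left): buffer="bqprhw" (len 6), cursors c1@0 c2@1 c3@2, authorship ......
After op 2 (add_cursor(0)): buffer="bqprhw" (len 6), cursors c1@0 c4@0 c2@1 c3@2, authorship ......
After op 3 (insert('w')): buffer="wwbwqwprhw" (len 10), cursors c1@2 c4@2 c2@4 c3@6, authorship 14.2.3....
After op 4 (insert('s')): buffer="wwssbwsqwsprhw" (len 14), cursors c1@4 c4@4 c2@7 c3@10, authorship 1414.22.33....
After op 5 (insert('b')): buffer="wwssbbbwsbqwsbprhw" (len 18), cursors c1@6 c4@6 c2@10 c3@14, authorship 141414.222.333....
After op 6 (move_left): buffer="wwssbbbwsbqwsbprhw" (len 18), cursors c1@5 c4@5 c2@9 c3@13, authorship 141414.222.333....
After op 7 (insert('l')): buffer="wwssbllbbwslbqwslbprhw" (len 22), cursors c1@7 c4@7 c2@12 c3@17, authorship 14141144.2222.3333....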